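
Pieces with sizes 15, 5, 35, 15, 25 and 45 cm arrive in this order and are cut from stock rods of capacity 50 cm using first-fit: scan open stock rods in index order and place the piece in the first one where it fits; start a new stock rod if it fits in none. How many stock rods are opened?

  15 → stock rod 1 (new)  [load 15/50]
  5 → stock rod 1  [load 20/50]
  35 → stock rod 2 (new)  [load 35/50]
  15 → stock rod 1  [load 35/50]
  25 → stock rod 3 (new)  [load 25/50]
  45 → stock rod 4 (new)  [load 45/50]
4 stock rods opened.

4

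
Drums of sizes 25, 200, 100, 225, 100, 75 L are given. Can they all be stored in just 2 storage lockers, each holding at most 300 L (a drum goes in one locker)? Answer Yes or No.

No

Total = 725 L; ⌈725/300⌉ = 3.
At least 3 storage lockers are required, but only 2 are allowed.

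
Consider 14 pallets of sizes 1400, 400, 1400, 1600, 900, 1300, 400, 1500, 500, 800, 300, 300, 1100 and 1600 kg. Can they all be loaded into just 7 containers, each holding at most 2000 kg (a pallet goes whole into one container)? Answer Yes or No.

Total = 13500 kg; ⌈13500/2000⌉ = 7.
The bound of 7 does not rule out 7, but exhaustive search shows no assignment into 7 containers of capacity 2000 kg exists — the minimum is 8.

No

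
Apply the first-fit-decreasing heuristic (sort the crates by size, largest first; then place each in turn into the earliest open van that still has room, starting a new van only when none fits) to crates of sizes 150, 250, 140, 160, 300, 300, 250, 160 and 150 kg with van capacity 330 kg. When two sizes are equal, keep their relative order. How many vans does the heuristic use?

7

Sorted descending: 300, 300, 250, 250, 160, 160, 150, 150, 140.
  300 → van 1 (new)  [load 300/330]
  300 → van 2 (new)  [load 300/330]
  250 → van 3 (new)  [load 250/330]
  250 → van 4 (new)  [load 250/330]
  160 → van 5 (new)  [load 160/330]
  160 → van 5  [load 320/330]
  150 → van 6 (new)  [load 150/330]
  150 → van 6  [load 300/330]
  140 → van 7 (new)  [load 140/330]
7 vans opened.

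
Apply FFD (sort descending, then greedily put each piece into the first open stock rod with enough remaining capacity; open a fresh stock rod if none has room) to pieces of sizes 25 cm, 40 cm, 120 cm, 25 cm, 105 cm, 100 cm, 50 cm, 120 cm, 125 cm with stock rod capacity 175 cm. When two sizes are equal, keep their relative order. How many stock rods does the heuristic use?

5

Sorted descending: 125, 120, 120, 105, 100, 50, 40, 25, 25.
  125 → stock rod 1 (new)  [load 125/175]
  120 → stock rod 2 (new)  [load 120/175]
  120 → stock rod 3 (new)  [load 120/175]
  105 → stock rod 4 (new)  [load 105/175]
  100 → stock rod 5 (new)  [load 100/175]
  50 → stock rod 1  [load 175/175]
  40 → stock rod 2  [load 160/175]
  25 → stock rod 3  [load 145/175]
  25 → stock rod 3  [load 170/175]
5 stock rods opened.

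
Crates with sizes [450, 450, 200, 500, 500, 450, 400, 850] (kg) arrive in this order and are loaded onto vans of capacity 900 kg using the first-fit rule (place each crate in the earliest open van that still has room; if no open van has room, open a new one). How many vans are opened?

5

  450 → van 1 (new)  [load 450/900]
  450 → van 1  [load 900/900]
  200 → van 2 (new)  [load 200/900]
  500 → van 2  [load 700/900]
  500 → van 3 (new)  [load 500/900]
  450 → van 4 (new)  [load 450/900]
  400 → van 3  [load 900/900]
  850 → van 5 (new)  [load 850/900]
5 vans opened.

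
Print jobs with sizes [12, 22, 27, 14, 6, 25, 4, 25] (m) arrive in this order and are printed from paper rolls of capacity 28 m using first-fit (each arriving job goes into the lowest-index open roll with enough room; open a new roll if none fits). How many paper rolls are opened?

6

  12 → roll 1 (new)  [load 12/28]
  22 → roll 2 (new)  [load 22/28]
  27 → roll 3 (new)  [load 27/28]
  14 → roll 1  [load 26/28]
  6 → roll 2  [load 28/28]
  25 → roll 4 (new)  [load 25/28]
  4 → roll 5 (new)  [load 4/28]
  25 → roll 6 (new)  [load 25/28]
6 paper rolls opened.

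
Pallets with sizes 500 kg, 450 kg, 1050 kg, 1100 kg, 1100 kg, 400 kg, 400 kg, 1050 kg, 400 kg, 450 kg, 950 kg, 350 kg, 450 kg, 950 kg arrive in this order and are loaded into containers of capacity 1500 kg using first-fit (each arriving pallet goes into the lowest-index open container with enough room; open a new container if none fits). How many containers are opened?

  500 → container 1 (new)  [load 500/1500]
  450 → container 1  [load 950/1500]
  1050 → container 2 (new)  [load 1050/1500]
  1100 → container 3 (new)  [load 1100/1500]
  1100 → container 4 (new)  [load 1100/1500]
  400 → container 1  [load 1350/1500]
  400 → container 2  [load 1450/1500]
  1050 → container 5 (new)  [load 1050/1500]
  400 → container 3  [load 1500/1500]
  450 → container 5  [load 1500/1500]
  950 → container 6 (new)  [load 950/1500]
  350 → container 4  [load 1450/1500]
  450 → container 6  [load 1400/1500]
  950 → container 7 (new)  [load 950/1500]
7 containers opened.

7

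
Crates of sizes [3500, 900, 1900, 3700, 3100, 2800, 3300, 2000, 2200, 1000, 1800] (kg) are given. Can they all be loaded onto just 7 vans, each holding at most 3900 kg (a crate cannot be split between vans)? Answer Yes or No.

No

Total = 26200 kg; ⌈26200/3900⌉ = 7.
The bound of 7 does not rule out 7, but exhaustive search shows no assignment into 7 vans of capacity 3900 kg exists — the minimum is 8.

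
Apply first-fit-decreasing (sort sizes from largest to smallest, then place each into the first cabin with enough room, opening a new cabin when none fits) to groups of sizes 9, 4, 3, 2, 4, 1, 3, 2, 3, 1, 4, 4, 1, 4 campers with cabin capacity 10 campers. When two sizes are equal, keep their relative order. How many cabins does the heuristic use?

Sorted descending: 9, 4, 4, 4, 4, 4, 3, 3, 3, 2, 2, 1, 1, 1.
  9 → cabin 1 (new)  [load 9/10]
  4 → cabin 2 (new)  [load 4/10]
  4 → cabin 2  [load 8/10]
  4 → cabin 3 (new)  [load 4/10]
  4 → cabin 3  [load 8/10]
  4 → cabin 4 (new)  [load 4/10]
  3 → cabin 4  [load 7/10]
  3 → cabin 4  [load 10/10]
  3 → cabin 5 (new)  [load 3/10]
  2 → cabin 2  [load 10/10]
  2 → cabin 3  [load 10/10]
  1 → cabin 1  [load 10/10]
  1 → cabin 5  [load 4/10]
  1 → cabin 5  [load 5/10]
5 cabins opened.

5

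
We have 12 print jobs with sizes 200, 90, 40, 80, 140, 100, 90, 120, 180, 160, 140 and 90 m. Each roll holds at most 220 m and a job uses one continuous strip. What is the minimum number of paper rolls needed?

8

Total = 200 + 180 + 160 + 140 + 140 + 120 + 100 + 90 + 90 + 90 + 80 + 40 = 1430 m.
Lower bound: ⌈1430/220⌉ = 7 paper rolls.
A packing using 8 paper rolls:
  roll 1: 200 = 200
  roll 2: 180 + 40 = 220
  roll 3: 160 = 160
  roll 4: 140 + 80 = 220
  roll 5: 140 = 140
  roll 6: 120 + 100 = 220
  roll 7: 90 + 90 = 180
  roll 8: 90 = 90
No arrangement into 7 paper rolls stays within capacity, so 8 is optimal.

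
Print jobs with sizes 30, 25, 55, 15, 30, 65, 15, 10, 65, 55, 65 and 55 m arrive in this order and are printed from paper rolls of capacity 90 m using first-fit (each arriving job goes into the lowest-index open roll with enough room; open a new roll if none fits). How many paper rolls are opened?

  30 → roll 1 (new)  [load 30/90]
  25 → roll 1  [load 55/90]
  55 → roll 2 (new)  [load 55/90]
  15 → roll 1  [load 70/90]
  30 → roll 2  [load 85/90]
  65 → roll 3 (new)  [load 65/90]
  15 → roll 1  [load 85/90]
  10 → roll 3  [load 75/90]
  65 → roll 4 (new)  [load 65/90]
  55 → roll 5 (new)  [load 55/90]
  65 → roll 6 (new)  [load 65/90]
  55 → roll 7 (new)  [load 55/90]
7 paper rolls opened.

7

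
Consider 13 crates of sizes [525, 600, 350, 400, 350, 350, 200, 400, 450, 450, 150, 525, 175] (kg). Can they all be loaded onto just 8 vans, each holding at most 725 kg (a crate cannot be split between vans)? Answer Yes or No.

Total = 4925 kg; ⌈4925/725⌉ = 7.
The bound of 7 does not rule out 8, but exhaustive search shows no assignment into 8 vans of capacity 725 kg exists — the minimum is 9.

No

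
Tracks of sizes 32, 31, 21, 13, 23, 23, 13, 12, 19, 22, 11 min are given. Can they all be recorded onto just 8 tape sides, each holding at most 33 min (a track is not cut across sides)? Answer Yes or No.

A valid assignment using 8 tape sides:
  side 1: 32 = 32
  side 2: 31 = 31
  side 3: 23 = 23
  side 4: 23 = 23
  side 5: 22 + 11 = 33
  side 6: 21 + 12 = 33
  side 7: 19 + 13 = 32
  side 8: 13 = 13
Every load is within 33 min, so 8 tape sides suffice.

Yes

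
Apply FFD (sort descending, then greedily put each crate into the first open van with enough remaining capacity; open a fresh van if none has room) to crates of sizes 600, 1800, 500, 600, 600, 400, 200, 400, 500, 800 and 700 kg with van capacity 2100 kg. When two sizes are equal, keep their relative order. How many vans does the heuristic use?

4

Sorted descending: 1800, 800, 700, 600, 600, 600, 500, 500, 400, 400, 200.
  1800 → van 1 (new)  [load 1800/2100]
  800 → van 2 (new)  [load 800/2100]
  700 → van 2  [load 1500/2100]
  600 → van 2  [load 2100/2100]
  600 → van 3 (new)  [load 600/2100]
  600 → van 3  [load 1200/2100]
  500 → van 3  [load 1700/2100]
  500 → van 4 (new)  [load 500/2100]
  400 → van 3  [load 2100/2100]
  400 → van 4  [load 900/2100]
  200 → van 1  [load 2000/2100]
4 vans opened.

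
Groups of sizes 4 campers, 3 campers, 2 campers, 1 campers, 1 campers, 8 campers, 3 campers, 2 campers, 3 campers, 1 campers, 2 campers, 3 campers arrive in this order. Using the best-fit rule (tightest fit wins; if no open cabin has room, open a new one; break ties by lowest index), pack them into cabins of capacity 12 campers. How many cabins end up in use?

  4 → cabin 1 (new)  [load 4/12]
  3 → cabin 1  [load 7/12]
  2 → cabin 1  [load 9/12]
  1 → cabin 1  [load 10/12]
  1 → cabin 1  [load 11/12]
  8 → cabin 2 (new)  [load 8/12]
  3 → cabin 2  [load 11/12]
  2 → cabin 3 (new)  [load 2/12]
  3 → cabin 3  [load 5/12]
  1 → cabin 1  [load 12/12]
  2 → cabin 3  [load 7/12]
  3 → cabin 3  [load 10/12]
3 cabins opened.

3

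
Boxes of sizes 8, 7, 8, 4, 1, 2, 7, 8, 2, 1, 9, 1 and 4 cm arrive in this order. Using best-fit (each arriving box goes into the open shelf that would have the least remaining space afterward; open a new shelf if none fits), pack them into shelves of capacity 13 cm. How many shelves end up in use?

6

  8 → shelf 1 (new)  [load 8/13]
  7 → shelf 2 (new)  [load 7/13]
  8 → shelf 3 (new)  [load 8/13]
  4 → shelf 1  [load 12/13]
  1 → shelf 1  [load 13/13]
  2 → shelf 3  [load 10/13]
  7 → shelf 4 (new)  [load 7/13]
  8 → shelf 5 (new)  [load 8/13]
  2 → shelf 3  [load 12/13]
  1 → shelf 3  [load 13/13]
  9 → shelf 6 (new)  [load 9/13]
  1 → shelf 6  [load 10/13]
  4 → shelf 5  [load 12/13]
6 shelves opened.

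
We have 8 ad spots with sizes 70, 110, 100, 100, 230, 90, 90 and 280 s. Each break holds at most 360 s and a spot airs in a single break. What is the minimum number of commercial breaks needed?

Total = 280 + 230 + 110 + 100 + 100 + 90 + 90 + 70 = 1070 s.
Lower bound: ⌈1070/360⌉ = 3 commercial breaks.
A packing using 4 commercial breaks:
  break 1: 280 + 70 = 350
  break 2: 230 + 110 = 340
  break 3: 100 + 100 + 90 = 290
  break 4: 90 = 90
No arrangement into 3 commercial breaks stays within capacity, so 4 is optimal.

4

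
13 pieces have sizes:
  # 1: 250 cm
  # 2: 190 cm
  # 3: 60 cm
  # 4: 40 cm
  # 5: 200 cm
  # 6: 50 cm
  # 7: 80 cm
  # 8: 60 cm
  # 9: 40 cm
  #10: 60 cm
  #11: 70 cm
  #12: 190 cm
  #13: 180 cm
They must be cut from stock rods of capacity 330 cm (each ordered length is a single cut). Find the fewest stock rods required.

Total = 250 + 200 + 190 + 190 + 180 + 80 + 70 + 60 + 60 + 60 + 50 + 40 + 40 = 1470 cm.
Lower bound: ⌈1470/330⌉ = 5 stock rods.
A packing using 5 stock rods:
  stock rod 1: 250 + 80 = 330
  stock rod 2: 200 + 70 + 60 = 330
  stock rod 3: 190 + 60 + 60 = 310
  stock rod 4: 190 + 50 + 40 + 40 = 320
  stock rod 5: 180 = 180
This matches the lower bound, so 5 is optimal.

5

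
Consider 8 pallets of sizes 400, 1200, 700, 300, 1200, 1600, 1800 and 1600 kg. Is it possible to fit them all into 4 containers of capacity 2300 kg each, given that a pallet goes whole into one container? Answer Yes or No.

Total = 8800 kg; ⌈8800/2300⌉ = 4.
5 pallets each exceed half the capacity and cannot share a container, forcing at least 5 containers.
At least 5 containers are required, but only 4 are allowed.

No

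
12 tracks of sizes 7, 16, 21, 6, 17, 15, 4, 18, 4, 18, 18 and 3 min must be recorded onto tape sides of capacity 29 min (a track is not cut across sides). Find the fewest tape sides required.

Total = 21 + 18 + 18 + 18 + 17 + 16 + 15 + 7 + 6 + 4 + 4 + 3 = 147 min.
Lower bound: ⌈147/29⌉ = 6 tape sides.
Also, 7 tracks each exceed 29/2 min, and no two of those can share a side, so at least 7 tape sides are needed.
A packing using 7 tape sides:
  side 1: 21 + 7 = 28
  side 2: 18 + 6 + 4 = 28
  side 3: 18 + 4 + 3 = 25
  side 4: 18 = 18
  side 5: 17 = 17
  side 6: 16 = 16
  side 7: 15 = 15
This matches the lower bound, so 7 is optimal.

7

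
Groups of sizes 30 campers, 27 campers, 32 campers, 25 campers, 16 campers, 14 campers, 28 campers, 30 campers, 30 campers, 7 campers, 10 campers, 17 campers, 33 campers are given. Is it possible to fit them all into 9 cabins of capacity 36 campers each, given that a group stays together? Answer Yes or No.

Total = 299 campers; ⌈299/36⌉ = 9.
The bound of 9 does not rule out 9, but exhaustive search shows no assignment into 9 cabins of capacity 36 campers exists — the minimum is 10.

No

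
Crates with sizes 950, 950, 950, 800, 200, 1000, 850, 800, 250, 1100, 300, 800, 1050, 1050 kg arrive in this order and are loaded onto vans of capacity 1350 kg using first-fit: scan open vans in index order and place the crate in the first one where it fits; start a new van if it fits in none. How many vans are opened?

11

  950 → van 1 (new)  [load 950/1350]
  950 → van 2 (new)  [load 950/1350]
  950 → van 3 (new)  [load 950/1350]
  800 → van 4 (new)  [load 800/1350]
  200 → van 1  [load 1150/1350]
  1000 → van 5 (new)  [load 1000/1350]
  850 → van 6 (new)  [load 850/1350]
  800 → van 7 (new)  [load 800/1350]
  250 → van 2  [load 1200/1350]
  1100 → van 8 (new)  [load 1100/1350]
  300 → van 3  [load 1250/1350]
  800 → van 9 (new)  [load 800/1350]
  1050 → van 10 (new)  [load 1050/1350]
  1050 → van 11 (new)  [load 1050/1350]
11 vans opened.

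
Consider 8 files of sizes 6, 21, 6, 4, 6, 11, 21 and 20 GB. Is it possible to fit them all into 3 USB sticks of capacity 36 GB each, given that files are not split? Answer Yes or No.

A valid assignment using 3 USB sticks:
  USB stick 1: 21 + 11 + 4 = 36
  USB stick 2: 21 + 6 + 6 = 33
  USB stick 3: 20 + 6 = 26
Every load is within 36 GB, so 3 USB sticks suffice.

Yes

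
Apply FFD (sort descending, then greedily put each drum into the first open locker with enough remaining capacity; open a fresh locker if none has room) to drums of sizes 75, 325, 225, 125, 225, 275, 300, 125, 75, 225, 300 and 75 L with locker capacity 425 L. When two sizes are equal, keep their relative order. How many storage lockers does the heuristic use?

Sorted descending: 325, 300, 300, 275, 225, 225, 225, 125, 125, 75, 75, 75.
  325 → locker 1 (new)  [load 325/425]
  300 → locker 2 (new)  [load 300/425]
  300 → locker 3 (new)  [load 300/425]
  275 → locker 4 (new)  [load 275/425]
  225 → locker 5 (new)  [load 225/425]
  225 → locker 6 (new)  [load 225/425]
  225 → locker 7 (new)  [load 225/425]
  125 → locker 2  [load 425/425]
  125 → locker 3  [load 425/425]
  75 → locker 1  [load 400/425]
  75 → locker 4  [load 350/425]
  75 → locker 4  [load 425/425]
7 storage lockers opened.

7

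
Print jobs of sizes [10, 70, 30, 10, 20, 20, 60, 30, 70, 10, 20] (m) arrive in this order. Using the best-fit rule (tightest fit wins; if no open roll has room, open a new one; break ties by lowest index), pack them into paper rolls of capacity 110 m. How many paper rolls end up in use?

4

  10 → roll 1 (new)  [load 10/110]
  70 → roll 1  [load 80/110]
  30 → roll 1  [load 110/110]
  10 → roll 2 (new)  [load 10/110]
  20 → roll 2  [load 30/110]
  20 → roll 2  [load 50/110]
  60 → roll 2  [load 110/110]
  30 → roll 3 (new)  [load 30/110]
  70 → roll 3  [load 100/110]
  10 → roll 3  [load 110/110]
  20 → roll 4 (new)  [load 20/110]
4 paper rolls opened.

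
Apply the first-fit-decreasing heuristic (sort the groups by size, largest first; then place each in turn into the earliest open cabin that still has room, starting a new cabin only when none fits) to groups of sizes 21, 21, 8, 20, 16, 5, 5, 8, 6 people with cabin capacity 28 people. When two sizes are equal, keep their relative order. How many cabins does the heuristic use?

5

Sorted descending: 21, 21, 20, 16, 8, 8, 6, 5, 5.
  21 → cabin 1 (new)  [load 21/28]
  21 → cabin 2 (new)  [load 21/28]
  20 → cabin 3 (new)  [load 20/28]
  16 → cabin 4 (new)  [load 16/28]
  8 → cabin 3  [load 28/28]
  8 → cabin 4  [load 24/28]
  6 → cabin 1  [load 27/28]
  5 → cabin 2  [load 26/28]
  5 → cabin 5 (new)  [load 5/28]
5 cabins opened.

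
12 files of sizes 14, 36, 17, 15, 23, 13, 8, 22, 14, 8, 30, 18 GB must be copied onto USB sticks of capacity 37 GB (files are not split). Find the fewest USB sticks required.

7

Total = 36 + 30 + 23 + 22 + 18 + 17 + 15 + 14 + 14 + 13 + 8 + 8 = 218 GB.
Lower bound: ⌈218/37⌉ = 6 USB sticks.
A packing using 7 USB sticks:
  USB stick 1: 36 = 36
  USB stick 2: 30 = 30
  USB stick 3: 23 + 14 = 37
  USB stick 4: 22 + 15 = 37
  USB stick 5: 18 + 17 = 35
  USB stick 6: 14 + 13 + 8 = 35
  USB stick 7: 8 = 8
No arrangement into 6 USB sticks stays within capacity, so 7 is optimal.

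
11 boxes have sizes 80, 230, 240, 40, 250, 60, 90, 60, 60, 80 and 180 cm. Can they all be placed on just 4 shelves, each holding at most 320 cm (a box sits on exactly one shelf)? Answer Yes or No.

No

Total = 1370 cm; ⌈1370/320⌉ = 5.
At least 5 shelves are required, but only 4 are allowed.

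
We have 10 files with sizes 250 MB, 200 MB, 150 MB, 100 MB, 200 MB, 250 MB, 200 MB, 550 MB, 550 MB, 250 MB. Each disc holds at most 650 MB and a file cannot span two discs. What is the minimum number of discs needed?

5

Total = 550 + 550 + 250 + 250 + 250 + 200 + 200 + 200 + 150 + 100 = 2700 MB.
Lower bound: ⌈2700/650⌉ = 5 discs.
A packing using 5 discs:
  disc 1: 550 + 100 = 650
  disc 2: 550 = 550
  disc 3: 250 + 250 + 150 = 650
  disc 4: 250 + 200 + 200 = 650
  disc 5: 200 = 200
This matches the lower bound, so 5 is optimal.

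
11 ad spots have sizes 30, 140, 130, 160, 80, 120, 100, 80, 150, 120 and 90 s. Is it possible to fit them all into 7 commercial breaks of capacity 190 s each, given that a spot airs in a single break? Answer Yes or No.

Total = 1200 s; ⌈1200/190⌉ = 7.
The bound of 7 does not rule out 7, but exhaustive search shows no assignment into 7 commercial breaks of capacity 190 s exists — the minimum is 8.

No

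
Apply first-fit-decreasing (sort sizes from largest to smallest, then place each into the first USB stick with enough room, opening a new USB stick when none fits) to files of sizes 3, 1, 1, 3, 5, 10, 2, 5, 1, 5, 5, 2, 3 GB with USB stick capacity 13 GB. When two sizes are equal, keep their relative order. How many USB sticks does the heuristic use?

4

Sorted descending: 10, 5, 5, 5, 5, 3, 3, 3, 2, 2, 1, 1, 1.
  10 → USB stick 1 (new)  [load 10/13]
  5 → USB stick 2 (new)  [load 5/13]
  5 → USB stick 2  [load 10/13]
  5 → USB stick 3 (new)  [load 5/13]
  5 → USB stick 3  [load 10/13]
  3 → USB stick 1  [load 13/13]
  3 → USB stick 2  [load 13/13]
  3 → USB stick 3  [load 13/13]
  2 → USB stick 4 (new)  [load 2/13]
  2 → USB stick 4  [load 4/13]
  1 → USB stick 4  [load 5/13]
  1 → USB stick 4  [load 6/13]
  1 → USB stick 4  [load 7/13]
4 USB sticks opened.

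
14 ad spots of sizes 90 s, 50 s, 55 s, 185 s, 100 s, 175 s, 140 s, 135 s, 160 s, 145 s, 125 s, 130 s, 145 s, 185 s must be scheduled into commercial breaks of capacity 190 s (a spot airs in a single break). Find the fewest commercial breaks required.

Total = 185 + 185 + 175 + 160 + 145 + 145 + 140 + 135 + 130 + 125 + 100 + 90 + 55 + 50 = 1820 s.
Lower bound: ⌈1820/190⌉ = 10 commercial breaks.
Also, 11 ad spots each exceed 95 s, and no two of those can share a break, so at least 11 commercial breaks are needed.
A packing using 11 commercial breaks:
  break 1: 185 = 185
  break 2: 185 = 185
  break 3: 175 = 175
  break 4: 160 = 160
  break 5: 145 = 145
  break 6: 145 = 145
  break 7: 140 + 50 = 190
  break 8: 135 + 55 = 190
  break 9: 130 = 130
  break 10: 125 = 125
  break 11: 100 + 90 = 190
This matches the lower bound, so 11 is optimal.

11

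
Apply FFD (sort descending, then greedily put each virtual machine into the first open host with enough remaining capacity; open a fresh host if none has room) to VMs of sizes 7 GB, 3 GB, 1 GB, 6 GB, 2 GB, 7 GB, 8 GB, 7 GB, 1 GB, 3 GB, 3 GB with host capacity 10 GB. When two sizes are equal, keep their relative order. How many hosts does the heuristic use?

5

Sorted descending: 8, 7, 7, 7, 6, 3, 3, 3, 2, 1, 1.
  8 → host 1 (new)  [load 8/10]
  7 → host 2 (new)  [load 7/10]
  7 → host 3 (new)  [load 7/10]
  7 → host 4 (new)  [load 7/10]
  6 → host 5 (new)  [load 6/10]
  3 → host 2  [load 10/10]
  3 → host 3  [load 10/10]
  3 → host 4  [load 10/10]
  2 → host 1  [load 10/10]
  1 → host 5  [load 7/10]
  1 → host 5  [load 8/10]
5 hosts opened.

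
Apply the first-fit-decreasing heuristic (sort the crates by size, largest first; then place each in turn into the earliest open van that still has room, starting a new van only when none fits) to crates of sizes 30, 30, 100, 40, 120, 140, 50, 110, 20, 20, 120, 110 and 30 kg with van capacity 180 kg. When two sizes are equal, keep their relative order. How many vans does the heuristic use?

6

Sorted descending: 140, 120, 120, 110, 110, 100, 50, 40, 30, 30, 30, 20, 20.
  140 → van 1 (new)  [load 140/180]
  120 → van 2 (new)  [load 120/180]
  120 → van 3 (new)  [load 120/180]
  110 → van 4 (new)  [load 110/180]
  110 → van 5 (new)  [load 110/180]
  100 → van 6 (new)  [load 100/180]
  50 → van 2  [load 170/180]
  40 → van 1  [load 180/180]
  30 → van 3  [load 150/180]
  30 → van 3  [load 180/180]
  30 → van 4  [load 140/180]
  20 → van 4  [load 160/180]
  20 → van 4  [load 180/180]
6 vans opened.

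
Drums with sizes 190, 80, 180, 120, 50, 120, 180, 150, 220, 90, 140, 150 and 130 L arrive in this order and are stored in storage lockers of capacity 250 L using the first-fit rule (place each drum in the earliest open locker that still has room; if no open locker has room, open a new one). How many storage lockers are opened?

  190 → locker 1 (new)  [load 190/250]
  80 → locker 2 (new)  [load 80/250]
  180 → locker 3 (new)  [load 180/250]
  120 → locker 2  [load 200/250]
  50 → locker 1  [load 240/250]
  120 → locker 4 (new)  [load 120/250]
  180 → locker 5 (new)  [load 180/250]
  150 → locker 6 (new)  [load 150/250]
  220 → locker 7 (new)  [load 220/250]
  90 → locker 4  [load 210/250]
  140 → locker 8 (new)  [load 140/250]
  150 → locker 9 (new)  [load 150/250]
  130 → locker 10 (new)  [load 130/250]
10 storage lockers opened.

10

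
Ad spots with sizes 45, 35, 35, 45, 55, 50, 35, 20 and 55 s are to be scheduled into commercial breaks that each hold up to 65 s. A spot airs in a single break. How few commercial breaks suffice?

Total = 55 + 55 + 50 + 45 + 45 + 35 + 35 + 35 + 20 = 375 s.
Lower bound: ⌈375/65⌉ = 6 commercial breaks.
Also, 8 ad spots each exceed 65/2 s, and no two of those can share a break, so at least 8 commercial breaks are needed.
A packing using 8 commercial breaks:
  break 1: 55 = 55
  break 2: 55 = 55
  break 3: 50 = 50
  break 4: 45 + 20 = 65
  break 5: 45 = 45
  break 6: 35 = 35
  break 7: 35 = 35
  break 8: 35 = 35
This matches the lower bound, so 8 is optimal.

8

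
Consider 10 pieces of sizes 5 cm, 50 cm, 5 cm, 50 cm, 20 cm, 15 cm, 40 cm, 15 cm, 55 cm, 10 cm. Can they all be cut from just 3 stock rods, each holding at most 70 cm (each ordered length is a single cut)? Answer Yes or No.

No

Total = 265 cm; ⌈265/70⌉ = 4.
At least 4 stock rods are required, but only 3 are allowed.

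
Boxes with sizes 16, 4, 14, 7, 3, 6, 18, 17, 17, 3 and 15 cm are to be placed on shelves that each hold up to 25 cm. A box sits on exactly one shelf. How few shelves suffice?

6

Total = 18 + 17 + 17 + 16 + 15 + 14 + 7 + 6 + 4 + 3 + 3 = 120 cm.
Lower bound: ⌈120/25⌉ = 5 shelves.
Also, 6 boxes each exceed 25/2 cm, and no two of those can share a shelf, so at least 6 shelves are needed.
A packing using 6 shelves:
  shelf 1: 18 + 7 = 25
  shelf 2: 17 + 6 = 23
  shelf 3: 17 + 4 + 3 = 24
  shelf 4: 16 + 3 = 19
  shelf 5: 15 = 15
  shelf 6: 14 = 14
This matches the lower bound, so 6 is optimal.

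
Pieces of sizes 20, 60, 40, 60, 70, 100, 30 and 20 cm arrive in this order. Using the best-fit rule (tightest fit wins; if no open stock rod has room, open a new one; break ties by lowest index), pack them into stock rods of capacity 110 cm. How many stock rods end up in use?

  20 → stock rod 1 (new)  [load 20/110]
  60 → stock rod 1  [load 80/110]
  40 → stock rod 2 (new)  [load 40/110]
  60 → stock rod 2  [load 100/110]
  70 → stock rod 3 (new)  [load 70/110]
  100 → stock rod 4 (new)  [load 100/110]
  30 → stock rod 1  [load 110/110]
  20 → stock rod 3  [load 90/110]
4 stock rods opened.

4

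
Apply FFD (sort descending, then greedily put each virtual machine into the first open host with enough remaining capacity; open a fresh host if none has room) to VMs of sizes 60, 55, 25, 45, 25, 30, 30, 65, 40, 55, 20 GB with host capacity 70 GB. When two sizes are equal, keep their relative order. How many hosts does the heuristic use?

8

Sorted descending: 65, 60, 55, 55, 45, 40, 30, 30, 25, 25, 20.
  65 → host 1 (new)  [load 65/70]
  60 → host 2 (new)  [load 60/70]
  55 → host 3 (new)  [load 55/70]
  55 → host 4 (new)  [load 55/70]
  45 → host 5 (new)  [load 45/70]
  40 → host 6 (new)  [load 40/70]
  30 → host 6  [load 70/70]
  30 → host 7 (new)  [load 30/70]
  25 → host 5  [load 70/70]
  25 → host 7  [load 55/70]
  20 → host 8 (new)  [load 20/70]
8 hosts opened.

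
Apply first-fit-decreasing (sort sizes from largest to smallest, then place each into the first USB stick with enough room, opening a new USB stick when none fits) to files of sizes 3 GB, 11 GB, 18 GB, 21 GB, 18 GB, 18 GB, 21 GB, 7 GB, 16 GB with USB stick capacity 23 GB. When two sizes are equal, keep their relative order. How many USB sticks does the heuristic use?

Sorted descending: 21, 21, 18, 18, 18, 16, 11, 7, 3.
  21 → USB stick 1 (new)  [load 21/23]
  21 → USB stick 2 (new)  [load 21/23]
  18 → USB stick 3 (new)  [load 18/23]
  18 → USB stick 4 (new)  [load 18/23]
  18 → USB stick 5 (new)  [load 18/23]
  16 → USB stick 6 (new)  [load 16/23]
  11 → USB stick 7 (new)  [load 11/23]
  7 → USB stick 6  [load 23/23]
  3 → USB stick 3  [load 21/23]
7 USB sticks opened.

7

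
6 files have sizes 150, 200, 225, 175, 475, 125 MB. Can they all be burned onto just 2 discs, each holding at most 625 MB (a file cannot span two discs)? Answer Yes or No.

Total = 1350 MB; ⌈1350/625⌉ = 3.
At least 3 discs are required, but only 2 are allowed.

No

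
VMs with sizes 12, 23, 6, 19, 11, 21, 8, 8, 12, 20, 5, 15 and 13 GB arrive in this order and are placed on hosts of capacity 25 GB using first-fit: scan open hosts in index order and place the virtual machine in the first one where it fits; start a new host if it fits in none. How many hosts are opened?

9

  12 → host 1 (new)  [load 12/25]
  23 → host 2 (new)  [load 23/25]
  6 → host 1  [load 18/25]
  19 → host 3 (new)  [load 19/25]
  11 → host 4 (new)  [load 11/25]
  21 → host 5 (new)  [load 21/25]
  8 → host 4  [load 19/25]
  8 → host 6 (new)  [load 8/25]
  12 → host 6  [load 20/25]
  20 → host 7 (new)  [load 20/25]
  5 → host 1  [load 23/25]
  15 → host 8 (new)  [load 15/25]
  13 → host 9 (new)  [load 13/25]
9 hosts opened.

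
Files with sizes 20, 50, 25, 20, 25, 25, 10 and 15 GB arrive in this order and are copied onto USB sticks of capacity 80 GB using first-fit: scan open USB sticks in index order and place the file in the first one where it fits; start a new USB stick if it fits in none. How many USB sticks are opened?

  20 → USB stick 1 (new)  [load 20/80]
  50 → USB stick 1  [load 70/80]
  25 → USB stick 2 (new)  [load 25/80]
  20 → USB stick 2  [load 45/80]
  25 → USB stick 2  [load 70/80]
  25 → USB stick 3 (new)  [load 25/80]
  10 → USB stick 1  [load 80/80]
  15 → USB stick 3  [load 40/80]
3 USB sticks opened.

3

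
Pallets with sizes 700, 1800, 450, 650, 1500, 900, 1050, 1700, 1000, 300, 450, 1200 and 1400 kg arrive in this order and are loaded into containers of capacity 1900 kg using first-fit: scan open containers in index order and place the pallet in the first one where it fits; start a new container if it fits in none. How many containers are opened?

  700 → container 1 (new)  [load 700/1900]
  1800 → container 2 (new)  [load 1800/1900]
  450 → container 1  [load 1150/1900]
  650 → container 1  [load 1800/1900]
  1500 → container 3 (new)  [load 1500/1900]
  900 → container 4 (new)  [load 900/1900]
  1050 → container 5 (new)  [load 1050/1900]
  1700 → container 6 (new)  [load 1700/1900]
  1000 → container 4  [load 1900/1900]
  300 → container 3  [load 1800/1900]
  450 → container 5  [load 1500/1900]
  1200 → container 7 (new)  [load 1200/1900]
  1400 → container 8 (new)  [load 1400/1900]
8 containers opened.

8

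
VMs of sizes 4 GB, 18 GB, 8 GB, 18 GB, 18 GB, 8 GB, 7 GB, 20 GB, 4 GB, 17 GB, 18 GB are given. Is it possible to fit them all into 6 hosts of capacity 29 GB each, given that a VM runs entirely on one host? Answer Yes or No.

A valid assignment using 6 hosts:
  host 1: 20 + 8 = 28
  host 2: 18 + 8 = 26
  host 3: 18 + 7 + 4 = 29
  host 4: 18 + 4 = 22
  host 5: 18 = 18
  host 6: 17 = 17
Every load is within 29 GB, so 6 hosts suffice.

Yes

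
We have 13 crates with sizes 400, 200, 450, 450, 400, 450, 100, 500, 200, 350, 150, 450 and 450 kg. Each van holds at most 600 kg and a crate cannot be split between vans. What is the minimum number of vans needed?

9

Total = 500 + 450 + 450 + 450 + 450 + 450 + 400 + 400 + 350 + 200 + 200 + 150 + 100 = 4550 kg.
Lower bound: ⌈4550/600⌉ = 8 vans.
Also, 9 crates each exceed 300 kg, and no two of those can share a van, so at least 9 vans are needed.
A packing using 9 vans:
  van 1: 500 + 100 = 600
  van 2: 450 + 150 = 600
  van 3: 450 = 450
  van 4: 450 = 450
  van 5: 450 = 450
  van 6: 450 = 450
  van 7: 400 + 200 = 600
  van 8: 400 + 200 = 600
  van 9: 350 = 350
This matches the lower bound, so 9 is optimal.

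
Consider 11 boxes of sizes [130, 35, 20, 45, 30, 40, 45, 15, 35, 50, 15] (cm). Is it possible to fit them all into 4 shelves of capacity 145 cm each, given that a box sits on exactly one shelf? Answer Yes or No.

A valid assignment using 4 shelves:
  shelf 1: 130 + 15 = 145
  shelf 2: 50 + 45 + 45 = 140
  shelf 3: 40 + 35 + 35 + 30 = 140
  shelf 4: 20 + 15 = 35
Every load is within 145 cm, so 4 shelves suffice.

Yes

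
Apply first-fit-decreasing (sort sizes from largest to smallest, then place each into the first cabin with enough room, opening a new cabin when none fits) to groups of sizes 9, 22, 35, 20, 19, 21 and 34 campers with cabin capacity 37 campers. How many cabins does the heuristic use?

6

Sorted descending: 35, 34, 22, 21, 20, 19, 9.
  35 → cabin 1 (new)  [load 35/37]
  34 → cabin 2 (new)  [load 34/37]
  22 → cabin 3 (new)  [load 22/37]
  21 → cabin 4 (new)  [load 21/37]
  20 → cabin 5 (new)  [load 20/37]
  19 → cabin 6 (new)  [load 19/37]
  9 → cabin 3  [load 31/37]
6 cabins opened.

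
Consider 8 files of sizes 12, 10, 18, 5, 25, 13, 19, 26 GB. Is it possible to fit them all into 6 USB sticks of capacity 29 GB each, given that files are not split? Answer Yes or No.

Yes

A valid assignment using 5 USB sticks:
  USB stick 1: 26 = 26
  USB stick 2: 25 = 25
  USB stick 3: 19 + 10 = 29
  USB stick 4: 18 + 5 = 23
  USB stick 5: 13 + 12 = 25
That uses only 5 ≤ 6, so 6 USB sticks are enough.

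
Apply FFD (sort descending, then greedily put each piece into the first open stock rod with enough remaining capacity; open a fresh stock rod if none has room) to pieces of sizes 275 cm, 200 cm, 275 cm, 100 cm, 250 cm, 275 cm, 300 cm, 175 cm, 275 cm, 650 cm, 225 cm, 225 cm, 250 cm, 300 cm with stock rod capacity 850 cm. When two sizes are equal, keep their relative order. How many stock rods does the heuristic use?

5

Sorted descending: 650, 300, 300, 275, 275, 275, 275, 250, 250, 225, 225, 200, 175, 100.
  650 → stock rod 1 (new)  [load 650/850]
  300 → stock rod 2 (new)  [load 300/850]
  300 → stock rod 2  [load 600/850]
  275 → stock rod 3 (new)  [load 275/850]
  275 → stock rod 3  [load 550/850]
  275 → stock rod 3  [load 825/850]
  275 → stock rod 4 (new)  [load 275/850]
  250 → stock rod 2  [load 850/850]
  250 → stock rod 4  [load 525/850]
  225 → stock rod 4  [load 750/850]
  225 → stock rod 5 (new)  [load 225/850]
  200 → stock rod 1  [load 850/850]
  175 → stock rod 5  [load 400/850]
  100 → stock rod 4  [load 850/850]
5 stock rods opened.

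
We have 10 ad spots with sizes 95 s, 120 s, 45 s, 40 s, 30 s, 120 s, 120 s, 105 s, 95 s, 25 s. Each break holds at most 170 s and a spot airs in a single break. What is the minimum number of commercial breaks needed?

Total = 120 + 120 + 120 + 105 + 95 + 95 + 45 + 40 + 30 + 25 = 795 s.
Lower bound: ⌈795/170⌉ = 5 commercial breaks.
Also, 6 ad spots each exceed 85 s, and no two of those can share a break, so at least 6 commercial breaks are needed.
A packing using 6 commercial breaks:
  break 1: 120 + 45 = 165
  break 2: 120 + 40 = 160
  break 3: 120 + 30 = 150
  break 4: 105 + 25 = 130
  break 5: 95 = 95
  break 6: 95 = 95
This matches the lower bound, so 6 is optimal.

6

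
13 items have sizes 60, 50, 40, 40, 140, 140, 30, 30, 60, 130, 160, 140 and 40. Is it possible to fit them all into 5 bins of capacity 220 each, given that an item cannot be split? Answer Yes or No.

A valid assignment using 5 bins:
  bin 1: 160 + 60 = 220
  bin 2: 140 + 60 = 200
  bin 3: 140 + 50 + 30 = 220
  bin 4: 140 + 40 + 40 = 220
  bin 5: 130 + 40 + 30 = 200
Every load is within 220, so 5 bins suffice.

Yes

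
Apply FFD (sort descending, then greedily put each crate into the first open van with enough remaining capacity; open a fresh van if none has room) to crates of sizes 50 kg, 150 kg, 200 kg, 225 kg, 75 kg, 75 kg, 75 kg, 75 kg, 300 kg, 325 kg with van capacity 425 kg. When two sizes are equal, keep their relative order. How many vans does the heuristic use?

4

Sorted descending: 325, 300, 225, 200, 150, 75, 75, 75, 75, 50.
  325 → van 1 (new)  [load 325/425]
  300 → van 2 (new)  [load 300/425]
  225 → van 3 (new)  [load 225/425]
  200 → van 3  [load 425/425]
  150 → van 4 (new)  [load 150/425]
  75 → van 1  [load 400/425]
  75 → van 2  [load 375/425]
  75 → van 4  [load 225/425]
  75 → van 4  [load 300/425]
  50 → van 2  [load 425/425]
4 vans opened.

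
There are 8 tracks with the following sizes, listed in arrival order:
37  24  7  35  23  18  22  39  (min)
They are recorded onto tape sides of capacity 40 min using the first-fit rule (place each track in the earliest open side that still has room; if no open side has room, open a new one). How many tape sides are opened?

  37 → side 1 (new)  [load 37/40]
  24 → side 2 (new)  [load 24/40]
  7 → side 2  [load 31/40]
  35 → side 3 (new)  [load 35/40]
  23 → side 4 (new)  [load 23/40]
  18 → side 5 (new)  [load 18/40]
  22 → side 5  [load 40/40]
  39 → side 6 (new)  [load 39/40]
6 tape sides opened.

6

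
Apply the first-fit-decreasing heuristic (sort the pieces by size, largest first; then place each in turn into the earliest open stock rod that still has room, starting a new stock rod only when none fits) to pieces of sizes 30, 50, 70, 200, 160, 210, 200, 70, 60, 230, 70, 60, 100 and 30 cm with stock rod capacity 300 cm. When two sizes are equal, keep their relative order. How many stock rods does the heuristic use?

Sorted descending: 230, 210, 200, 200, 160, 100, 70, 70, 70, 60, 60, 50, 30, 30.
  230 → stock rod 1 (new)  [load 230/300]
  210 → stock rod 2 (new)  [load 210/300]
  200 → stock rod 3 (new)  [load 200/300]
  200 → stock rod 4 (new)  [load 200/300]
  160 → stock rod 5 (new)  [load 160/300]
  100 → stock rod 3  [load 300/300]
  70 → stock rod 1  [load 300/300]
  70 → stock rod 2  [load 280/300]
  70 → stock rod 4  [load 270/300]
  60 → stock rod 5  [load 220/300]
  60 → stock rod 5  [load 280/300]
  50 → stock rod 6 (new)  [load 50/300]
  30 → stock rod 4  [load 300/300]
  30 → stock rod 6  [load 80/300]
6 stock rods opened.

6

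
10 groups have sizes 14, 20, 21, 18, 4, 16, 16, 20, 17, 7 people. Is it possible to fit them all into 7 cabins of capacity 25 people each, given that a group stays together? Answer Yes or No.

Total = 153 people; ⌈153/25⌉ = 7.
8 groups each exceed half the capacity and cannot share a cabin, forcing at least 8 cabins.
At least 8 cabins are required, but only 7 are allowed.

No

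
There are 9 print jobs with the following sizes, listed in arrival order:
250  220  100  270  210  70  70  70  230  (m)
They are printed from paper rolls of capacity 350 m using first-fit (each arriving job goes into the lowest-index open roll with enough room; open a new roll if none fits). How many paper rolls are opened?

  250 → roll 1 (new)  [load 250/350]
  220 → roll 2 (new)  [load 220/350]
  100 → roll 1  [load 350/350]
  270 → roll 3 (new)  [load 270/350]
  210 → roll 4 (new)  [load 210/350]
  70 → roll 2  [load 290/350]
  70 → roll 3  [load 340/350]
  70 → roll 4  [load 280/350]
  230 → roll 5 (new)  [load 230/350]
5 paper rolls opened.

5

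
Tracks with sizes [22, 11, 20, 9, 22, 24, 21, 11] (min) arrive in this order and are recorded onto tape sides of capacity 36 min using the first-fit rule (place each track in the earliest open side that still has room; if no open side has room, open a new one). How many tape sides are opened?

5

  22 → side 1 (new)  [load 22/36]
  11 → side 1  [load 33/36]
  20 → side 2 (new)  [load 20/36]
  9 → side 2  [load 29/36]
  22 → side 3 (new)  [load 22/36]
  24 → side 4 (new)  [load 24/36]
  21 → side 5 (new)  [load 21/36]
  11 → side 3  [load 33/36]
5 tape sides opened.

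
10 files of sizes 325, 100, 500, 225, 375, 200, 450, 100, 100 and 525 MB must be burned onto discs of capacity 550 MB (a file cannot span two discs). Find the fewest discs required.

Total = 525 + 500 + 450 + 375 + 325 + 225 + 200 + 100 + 100 + 100 = 2900 MB.
Lower bound: ⌈2900/550⌉ = 6 discs.
A packing using 6 discs:
  disc 1: 525 = 525
  disc 2: 500 = 500
  disc 3: 450 + 100 = 550
  disc 4: 375 + 100 = 475
  disc 5: 325 + 225 = 550
  disc 6: 200 + 100 = 300
This matches the lower bound, so 6 is optimal.

6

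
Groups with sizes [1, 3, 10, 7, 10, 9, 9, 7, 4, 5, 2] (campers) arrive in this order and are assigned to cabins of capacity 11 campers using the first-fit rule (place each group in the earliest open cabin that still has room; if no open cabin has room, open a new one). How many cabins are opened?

  1 → cabin 1 (new)  [load 1/11]
  3 → cabin 1  [load 4/11]
  10 → cabin 2 (new)  [load 10/11]
  7 → cabin 1  [load 11/11]
  10 → cabin 3 (new)  [load 10/11]
  9 → cabin 4 (new)  [load 9/11]
  9 → cabin 5 (new)  [load 9/11]
  7 → cabin 6 (new)  [load 7/11]
  4 → cabin 6  [load 11/11]
  5 → cabin 7 (new)  [load 5/11]
  2 → cabin 4  [load 11/11]
7 cabins opened.

7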